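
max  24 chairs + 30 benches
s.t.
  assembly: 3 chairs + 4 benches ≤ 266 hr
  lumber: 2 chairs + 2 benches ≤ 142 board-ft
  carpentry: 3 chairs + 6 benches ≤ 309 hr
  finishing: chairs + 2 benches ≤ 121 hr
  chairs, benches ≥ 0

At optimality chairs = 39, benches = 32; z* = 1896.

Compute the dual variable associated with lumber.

At the optimum: assembly uses 245 of 266 (slack = 21); lumber uses 142 of 142 (binding); carpentry uses 309 of 309 (binding); finishing uses 103 of 121 (slack = 18).
Slack constraints have shadow price 0 (complementary slackness).
Dual feasibility on the basic columns requires 2·y_lumber + 3·y_carpentry = 24, 2·y_lumber + 6·y_carpentry = 30.
→ y_lumber = 9 and y_carpentry = 2.
Shadow price of lumber = 9.

9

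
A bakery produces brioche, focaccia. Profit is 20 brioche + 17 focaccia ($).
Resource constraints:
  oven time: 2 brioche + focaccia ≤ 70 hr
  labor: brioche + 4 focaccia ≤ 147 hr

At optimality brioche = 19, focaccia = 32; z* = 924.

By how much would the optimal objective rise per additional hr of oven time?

9

Both oven time and labor are binding at x*.
From A_Bᵀ y = c: 2·y_oven time + 1·y_labor = 20; 1·y_oven time + 4·y_labor = 17.
Solving: y_oven time = 9, y_labor = 2.
Shadow price of oven time = 9.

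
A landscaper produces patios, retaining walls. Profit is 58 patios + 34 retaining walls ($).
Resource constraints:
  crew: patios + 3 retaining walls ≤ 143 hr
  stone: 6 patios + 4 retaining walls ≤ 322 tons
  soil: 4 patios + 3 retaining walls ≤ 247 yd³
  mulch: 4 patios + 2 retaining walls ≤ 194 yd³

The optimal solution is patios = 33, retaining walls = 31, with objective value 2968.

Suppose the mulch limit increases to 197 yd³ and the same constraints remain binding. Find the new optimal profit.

2989

Check each constraint at x*: crew 126/143 (slack 17); stone 322/322 (tight); soil 225/247 (slack 22); mulch 194/194 (tight).
Slack constraints have shadow price 0 (complementary slackness).
The binding rows give the dual system: 6·y_stone + 4·y_mulch = 58 and 4·y_stone + 2·y_mulch = 34.
→ y_stone = 5 and y_mulch = 7.
Δz = y_mulch·Δb = 7 × (3) = 21, so new z* = 2968 + 21 = 2989.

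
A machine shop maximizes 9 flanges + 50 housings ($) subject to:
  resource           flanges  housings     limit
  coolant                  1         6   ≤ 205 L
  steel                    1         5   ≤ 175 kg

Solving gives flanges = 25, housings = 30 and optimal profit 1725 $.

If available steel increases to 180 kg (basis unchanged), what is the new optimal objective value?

At the optimum: coolant uses 205 of 205 (binding); steel uses 175 of 175 (binding).
The binding rows give the dual system: 1·y_coolant + 1·y_steel = 9 and 6·y_coolant + 5·y_steel = 50.
This yields shadow prices y_coolant = 5, y_steel = 4.
Δz = y_steel·Δb = 4 × (5) = 20, so new z* = 1725 + 20 = 1745.

1745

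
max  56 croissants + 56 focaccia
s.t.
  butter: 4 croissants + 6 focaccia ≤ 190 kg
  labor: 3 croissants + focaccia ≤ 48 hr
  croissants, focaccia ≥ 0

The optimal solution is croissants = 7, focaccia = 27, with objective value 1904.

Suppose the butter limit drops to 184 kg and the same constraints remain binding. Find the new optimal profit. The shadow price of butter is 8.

1856

Δb = -6, so new z* = 1904 + (8)·(-6) = 1904 − 48 = 1856.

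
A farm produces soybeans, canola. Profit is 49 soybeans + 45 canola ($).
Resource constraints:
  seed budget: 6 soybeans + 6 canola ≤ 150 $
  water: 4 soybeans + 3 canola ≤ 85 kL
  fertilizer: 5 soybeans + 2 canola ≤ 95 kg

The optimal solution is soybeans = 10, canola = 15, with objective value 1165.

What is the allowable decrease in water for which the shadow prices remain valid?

10

Binding constraints: seed budget, water. The basis is B = [[6,6],[4,3]] with det -6.
Per unit decrease in water, x* moves by d = (-1, 1).
The basis stays optimal until soybeans reaches 0; allowable decrease = 10 kL.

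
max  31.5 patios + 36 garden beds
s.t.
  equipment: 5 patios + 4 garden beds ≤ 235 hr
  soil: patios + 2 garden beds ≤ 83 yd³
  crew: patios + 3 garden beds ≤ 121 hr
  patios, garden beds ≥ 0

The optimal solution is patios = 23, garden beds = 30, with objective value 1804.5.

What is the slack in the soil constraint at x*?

0

soil used = 1·23 + 2·30 = 83; slack = 83 − 83 = 0.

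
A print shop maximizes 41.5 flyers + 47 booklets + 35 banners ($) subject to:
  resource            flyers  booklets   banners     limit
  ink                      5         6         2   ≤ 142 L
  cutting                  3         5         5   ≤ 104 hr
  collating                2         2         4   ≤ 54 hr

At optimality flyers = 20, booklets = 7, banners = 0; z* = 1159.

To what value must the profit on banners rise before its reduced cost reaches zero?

39

Check each constraint at x*: ink 142/142 (tight); cutting 95/104 (slack 9); collating 54/54 (tight).
By complementary slackness, y = 0 for the non-binding constraint.
Dual feasibility on the basic columns requires 5·y_ink + 2·y_collating = 41.5, 6·y_ink + 2·y_collating = 47.
This yields shadow prices y_ink = 5.5, y_collating = 7.
banners enters the basis when its profit ≥ yᵀa₃ = 5.5·2 + 7·4 = 39.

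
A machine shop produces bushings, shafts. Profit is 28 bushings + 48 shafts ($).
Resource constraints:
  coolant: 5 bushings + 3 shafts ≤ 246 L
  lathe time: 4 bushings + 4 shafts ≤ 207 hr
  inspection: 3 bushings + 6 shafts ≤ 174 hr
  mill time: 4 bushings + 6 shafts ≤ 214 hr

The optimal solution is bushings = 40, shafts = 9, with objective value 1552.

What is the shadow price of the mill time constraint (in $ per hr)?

4

At the optimum: coolant uses 227 of 246 (slack = 19); lathe time uses 196 of 207 (slack = 11); inspection uses 174 of 174 (binding); mill time uses 214 of 214 (binding).
Since coolant, lathe time are not tight, their duals are 0.
Dual feasibility on the basic columns requires 3·y_inspection + 4·y_mill time = 28, 6·y_inspection + 6·y_mill time = 48.
Solving: y_inspection = 4, y_mill time = 4.
Shadow price of mill time = 4.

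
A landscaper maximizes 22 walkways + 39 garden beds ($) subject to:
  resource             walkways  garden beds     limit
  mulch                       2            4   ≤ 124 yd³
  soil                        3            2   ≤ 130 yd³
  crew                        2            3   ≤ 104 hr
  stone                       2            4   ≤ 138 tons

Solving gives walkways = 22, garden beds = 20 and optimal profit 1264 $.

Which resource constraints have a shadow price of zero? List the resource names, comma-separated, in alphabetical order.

mulch: 124/124 (binding)
soil: 106/130 (slack 24)
crew: 104/104 (binding)
stone: 124/138 (slack 14)
By complementary slackness, a constraint with positive slack has shadow price 0 → soil, stone.

soil, stone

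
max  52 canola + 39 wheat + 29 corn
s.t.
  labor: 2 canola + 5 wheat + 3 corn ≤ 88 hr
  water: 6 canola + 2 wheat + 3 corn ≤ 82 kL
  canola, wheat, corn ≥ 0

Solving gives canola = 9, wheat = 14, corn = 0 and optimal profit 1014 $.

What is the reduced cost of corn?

Check each constraint at x*: labor 88/88 (tight); water 82/82 (tight).
The binding rows give the dual system: 2·y_labor + 6·y_water = 52 and 5·y_labor + 2·y_water = 39.
This yields shadow prices y_labor = 5, y_water = 7.
Reduced cost of corn: c₃ − yᵀa₃ = 29 − (5·3 + 7·3) = 29 − 36 = -7.

-7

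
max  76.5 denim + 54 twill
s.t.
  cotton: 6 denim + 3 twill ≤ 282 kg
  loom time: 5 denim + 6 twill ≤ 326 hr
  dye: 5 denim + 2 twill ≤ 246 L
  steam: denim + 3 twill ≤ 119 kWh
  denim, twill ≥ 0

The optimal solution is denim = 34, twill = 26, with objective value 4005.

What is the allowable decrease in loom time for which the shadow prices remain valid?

91

Binding constraints: cotton, loom time. The basis is B = [[6,3],[5,6]] with det 21.
Per unit decrease in loom time, x* moves by d = (0.1429, -0.2857).
The basis stays optimal until twill reaches 0; allowable decrease = 91 hr.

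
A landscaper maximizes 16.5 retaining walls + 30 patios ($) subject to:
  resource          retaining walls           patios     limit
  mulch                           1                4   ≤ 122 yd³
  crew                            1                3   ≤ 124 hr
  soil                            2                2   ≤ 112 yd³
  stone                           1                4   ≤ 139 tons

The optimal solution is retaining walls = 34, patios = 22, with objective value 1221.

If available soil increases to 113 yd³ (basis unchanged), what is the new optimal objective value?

At the optimum: mulch uses 122 of 122 (binding); crew uses 100 of 124 (slack = 24); soil uses 112 of 112 (binding); stone uses 122 of 139 (slack = 17).
Slack constraints have shadow price 0 (complementary slackness).
From A_Bᵀ y = c: 1·y_mulch + 2·y_soil = 16.5; 4·y_mulch + 2·y_soil = 30.
Solving: y_mulch = 4.5, y_soil = 6.
Δz = y_soil·Δb = 6 × (1) = 6, so new z* = 1221 + 6 = 1227.

1227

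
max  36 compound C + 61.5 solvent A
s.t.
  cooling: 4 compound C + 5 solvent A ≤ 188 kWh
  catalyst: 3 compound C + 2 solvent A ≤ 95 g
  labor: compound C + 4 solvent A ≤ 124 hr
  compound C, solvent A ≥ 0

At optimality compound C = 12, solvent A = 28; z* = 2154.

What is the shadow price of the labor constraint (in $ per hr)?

6

Check each constraint at x*: cooling 188/188 (tight); catalyst 92/95 (slack 3); labor 124/124 (tight).
Since catalyst is not tight, its dual is 0.
From A_Bᵀ y = c: 4·y_cooling + 1·y_labor = 36; 5·y_cooling + 4·y_labor = 61.5.
→ y_cooling = 7.5 and y_labor = 6.
Shadow price of labor = 6.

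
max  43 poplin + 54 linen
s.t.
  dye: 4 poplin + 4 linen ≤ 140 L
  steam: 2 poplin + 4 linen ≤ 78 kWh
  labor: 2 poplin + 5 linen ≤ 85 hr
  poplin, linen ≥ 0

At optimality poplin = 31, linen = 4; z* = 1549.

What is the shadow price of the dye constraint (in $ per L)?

8

Binding: dye and steam. Non-binding: labor (3 unused).
Since labor is not tight, its dual is 0.
Dual feasibility on the basic columns requires 4·y_dye + 2·y_steam = 43, 4·y_dye + 4·y_steam = 54.
Solving: y_dye = 8, y_steam = 5.5.
Shadow price of dye = 8.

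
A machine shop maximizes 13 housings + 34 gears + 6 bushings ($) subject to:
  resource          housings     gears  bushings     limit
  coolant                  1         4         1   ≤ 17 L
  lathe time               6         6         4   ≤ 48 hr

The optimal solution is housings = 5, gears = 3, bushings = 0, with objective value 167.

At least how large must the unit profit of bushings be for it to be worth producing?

11

Both coolant and lathe time are binding at x*.
From A_Bᵀ y = c: 1·y_coolant + 6·y_lathe time = 13; 4·y_coolant + 6·y_lathe time = 34.
→ y_coolant = 7 and y_lathe time = 1.
bushings enters the basis when its profit ≥ yᵀa₃ = 7·1 + 1·4 = 11.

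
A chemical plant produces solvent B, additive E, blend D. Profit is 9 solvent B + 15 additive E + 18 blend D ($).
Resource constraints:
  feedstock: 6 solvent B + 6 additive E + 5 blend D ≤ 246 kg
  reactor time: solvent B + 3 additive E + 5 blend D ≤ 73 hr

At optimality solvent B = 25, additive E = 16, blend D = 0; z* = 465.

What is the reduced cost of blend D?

At the optimum: feedstock uses 246 of 246 (binding); reactor time uses 73 of 73 (binding).
From A_Bᵀ y = c: 6·y_feedstock + 1·y_reactor time = 9; 6·y_feedstock + 3·y_reactor time = 15.
Solving: y_feedstock = 1, y_reactor time = 3.
Reduced cost of blend D: c₃ − yᵀa₃ = 18 − (1·5 + 3·5) = 18 − 20 = -2.

-2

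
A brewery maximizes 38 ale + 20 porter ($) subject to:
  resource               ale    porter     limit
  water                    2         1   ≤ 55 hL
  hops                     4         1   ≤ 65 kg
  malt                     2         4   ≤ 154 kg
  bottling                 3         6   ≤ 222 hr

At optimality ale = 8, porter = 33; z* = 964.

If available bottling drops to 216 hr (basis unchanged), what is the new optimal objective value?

At the optimum: water uses 49 of 55 (slack = 6); hops uses 65 of 65 (binding); malt uses 148 of 154 (slack = 6); bottling uses 222 of 222 (binding).
By complementary slackness, y = 0 for the non-binding constraints.
The binding rows give the dual system: 4·y_hops + 3·y_bottling = 38 and 1·y_hops + 6·y_bottling = 20.
→ y_hops = 8 and y_bottling = 2.
Δz = y_bottling·Δb = 2 × (-6) = -12, so new z* = 964 − 12 = 952.

952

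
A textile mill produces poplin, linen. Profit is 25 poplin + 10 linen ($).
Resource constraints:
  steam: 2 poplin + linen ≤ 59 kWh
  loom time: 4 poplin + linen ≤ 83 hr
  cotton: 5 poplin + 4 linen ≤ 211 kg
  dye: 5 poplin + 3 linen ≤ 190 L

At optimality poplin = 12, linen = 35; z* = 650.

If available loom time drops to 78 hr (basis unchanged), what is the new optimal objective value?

637.5

At the optimum: steam uses 59 of 59 (binding); loom time uses 83 of 83 (binding); cotton uses 200 of 211 (slack = 11); dye uses 165 of 190 (slack = 25).
By complementary slackness, y = 0 for the non-binding constraints.
The binding rows give the dual system: 2·y_steam + 4·y_loom time = 25 and 1·y_steam + 1·y_loom time = 10.
→ y_steam = 7.5 and y_loom time = 2.5.
Δz = y_loom time·Δb = 2.5 × (-5) = -12.5, so new z* = 650 − 12.5 = 637.5.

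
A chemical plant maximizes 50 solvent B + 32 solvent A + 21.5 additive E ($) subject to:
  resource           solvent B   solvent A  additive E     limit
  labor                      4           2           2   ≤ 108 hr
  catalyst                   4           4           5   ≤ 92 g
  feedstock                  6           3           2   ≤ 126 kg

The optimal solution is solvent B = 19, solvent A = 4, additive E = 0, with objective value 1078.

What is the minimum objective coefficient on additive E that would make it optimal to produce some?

Check each constraint at x*: labor 84/108 (slack 24); catalyst 92/92 (tight); feedstock 126/126 (tight).
Slack constraints have shadow price 0 (complementary slackness).
Dual feasibility on the basic columns requires 4·y_catalyst + 6·y_feedstock = 50, 4·y_catalyst + 3·y_feedstock = 32.
→ y_catalyst = 3.5 and y_feedstock = 6.
additive E enters the basis when its profit ≥ yᵀa₃ = 3.5·5 + 6·2 = 29.5.

29.5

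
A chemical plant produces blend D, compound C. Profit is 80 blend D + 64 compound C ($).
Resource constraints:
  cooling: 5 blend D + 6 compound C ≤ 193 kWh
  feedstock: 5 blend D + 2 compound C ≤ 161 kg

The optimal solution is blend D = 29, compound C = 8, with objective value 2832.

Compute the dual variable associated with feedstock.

8

At the optimum: cooling uses 193 of 193 (binding); feedstock uses 161 of 161 (binding).
The binding rows give the dual system: 5·y_cooling + 5·y_feedstock = 80 and 6·y_cooling + 2·y_feedstock = 64.
Solving: y_cooling = 8, y_feedstock = 8.
Shadow price of feedstock = 8.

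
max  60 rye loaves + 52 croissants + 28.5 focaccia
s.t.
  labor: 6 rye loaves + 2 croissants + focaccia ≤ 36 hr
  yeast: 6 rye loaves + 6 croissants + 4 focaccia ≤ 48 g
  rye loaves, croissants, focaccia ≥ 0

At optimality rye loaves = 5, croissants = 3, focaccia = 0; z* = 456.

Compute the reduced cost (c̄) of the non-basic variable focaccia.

-5.5

At the optimum: labor uses 36 of 36 (binding); yeast uses 48 of 48 (binding).
Dual feasibility on the basic columns requires 6·y_labor + 6·y_yeast = 60, 2·y_labor + 6·y_yeast = 52.
→ y_labor = 2 and y_yeast = 8.
Reduced cost of focaccia: c₃ − yᵀa₃ = 28.5 − (2·1 + 8·4) = 28.5 − 34 = -5.5.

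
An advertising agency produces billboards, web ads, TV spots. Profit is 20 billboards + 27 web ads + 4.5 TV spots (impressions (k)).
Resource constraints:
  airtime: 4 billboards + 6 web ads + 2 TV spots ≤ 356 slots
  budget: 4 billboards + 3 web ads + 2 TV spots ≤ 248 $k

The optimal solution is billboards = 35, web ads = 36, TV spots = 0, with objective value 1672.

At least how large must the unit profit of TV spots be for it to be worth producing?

At the optimum: airtime uses 356 of 356 (binding); budget uses 248 of 248 (binding).
From A_Bᵀ y = c: 4·y_airtime + 4·y_budget = 20; 6·y_airtime + 3·y_budget = 27.
Solving: y_airtime = 4, y_budget = 1.
TV spots enters the basis when its profit ≥ yᵀa₃ = 4·2 + 1·2 = 10.

10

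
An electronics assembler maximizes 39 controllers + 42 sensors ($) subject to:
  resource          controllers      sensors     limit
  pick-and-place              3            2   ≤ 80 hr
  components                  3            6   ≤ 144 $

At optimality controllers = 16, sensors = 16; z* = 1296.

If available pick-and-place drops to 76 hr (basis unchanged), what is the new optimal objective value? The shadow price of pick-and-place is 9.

Δb = -4, so new z* = 1296 + (9)·(-4) = 1296 − 36 = 1260.

1260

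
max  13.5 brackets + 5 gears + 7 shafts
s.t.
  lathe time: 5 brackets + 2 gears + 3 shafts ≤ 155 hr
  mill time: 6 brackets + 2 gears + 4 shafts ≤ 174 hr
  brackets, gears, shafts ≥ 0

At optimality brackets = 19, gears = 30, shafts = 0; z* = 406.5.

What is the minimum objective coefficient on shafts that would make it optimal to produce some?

Check each constraint at x*: lathe time 155/155 (tight); mill time 174/174 (tight).
Dual feasibility on the basic columns requires 5·y_lathe time + 6·y_mill time = 13.5, 2·y_lathe time + 2·y_mill time = 5.
Solving: y_lathe time = 1.5, y_mill time = 1.
shafts enters the basis when its profit ≥ yᵀa₃ = 1.5·3 + 1·4 = 8.5.

8.5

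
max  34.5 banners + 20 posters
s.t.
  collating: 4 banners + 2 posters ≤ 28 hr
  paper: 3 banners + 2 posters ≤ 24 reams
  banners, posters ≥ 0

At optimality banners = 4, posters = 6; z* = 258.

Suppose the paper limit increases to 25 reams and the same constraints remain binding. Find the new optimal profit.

Both collating and paper are binding at x*.
The binding rows give the dual system: 4·y_collating + 3·y_paper = 34.5 and 2·y_collating + 2·y_paper = 20.
Solving: y_collating = 4.5, y_paper = 5.5.
Δz = y_paper·Δb = 5.5 × (1) = 5.5, so new z* = 258 + 5.5 = 263.5.

263.5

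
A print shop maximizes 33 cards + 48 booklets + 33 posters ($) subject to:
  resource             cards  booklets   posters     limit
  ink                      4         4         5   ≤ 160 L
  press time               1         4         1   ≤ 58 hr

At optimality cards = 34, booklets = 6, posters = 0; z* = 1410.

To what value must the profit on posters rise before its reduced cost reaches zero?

At the optimum: ink uses 160 of 160 (binding); press time uses 58 of 58 (binding).
The binding rows give the dual system: 4·y_ink + 1·y_press time = 33 and 4·y_ink + 4·y_press time = 48.
Solving: y_ink = 7, y_press time = 5.
posters enters the basis when its profit ≥ yᵀa₃ = 7·5 + 5·1 = 40.

40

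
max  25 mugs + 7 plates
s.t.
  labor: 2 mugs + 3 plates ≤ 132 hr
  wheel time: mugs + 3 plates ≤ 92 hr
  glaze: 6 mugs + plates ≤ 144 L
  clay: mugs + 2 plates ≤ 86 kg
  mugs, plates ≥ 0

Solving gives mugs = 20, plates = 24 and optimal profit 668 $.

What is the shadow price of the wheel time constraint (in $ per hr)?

At the optimum: labor uses 112 of 132 (slack = 20); wheel time uses 92 of 92 (binding); glaze uses 144 of 144 (binding); clay uses 68 of 86 (slack = 18).
Since labor, clay are not tight, their duals are 0.
From A_Bᵀ y = c: 1·y_wheel time + 6·y_glaze = 25; 3·y_wheel time + 1·y_glaze = 7.
→ y_wheel time = 1 and y_glaze = 4.
Shadow price of wheel time = 1.

1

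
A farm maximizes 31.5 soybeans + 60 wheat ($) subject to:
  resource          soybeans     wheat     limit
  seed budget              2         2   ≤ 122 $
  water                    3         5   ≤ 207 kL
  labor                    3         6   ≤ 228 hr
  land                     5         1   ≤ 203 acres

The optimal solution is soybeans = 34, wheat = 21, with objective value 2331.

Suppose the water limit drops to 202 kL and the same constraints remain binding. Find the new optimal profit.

2316

At the optimum: seed budget uses 110 of 122 (slack = 12); water uses 207 of 207 (binding); labor uses 228 of 228 (binding); land uses 191 of 203 (slack = 12).
Slack constraints have shadow price 0 (complementary slackness).
The binding rows give the dual system: 3·y_water + 3·y_labor = 31.5 and 5·y_water + 6·y_labor = 60.
→ y_water = 3 and y_labor = 7.5.
Δz = y_water·Δb = 3 × (-5) = -15, so new z* = 2331 − 15 = 2316.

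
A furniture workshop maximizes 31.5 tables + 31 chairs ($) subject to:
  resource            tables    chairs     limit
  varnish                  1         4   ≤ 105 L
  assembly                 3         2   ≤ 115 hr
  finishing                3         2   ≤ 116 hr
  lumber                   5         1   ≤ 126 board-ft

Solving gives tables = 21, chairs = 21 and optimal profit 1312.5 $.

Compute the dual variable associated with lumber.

5

Binding: varnish and lumber. Non-binding: assembly (10 unused), finishing (11 unused).
By complementary slackness, y = 0 for the non-binding constraints.
From A_Bᵀ y = c: 1·y_varnish + 5·y_lumber = 31.5; 4·y_varnish + 1·y_lumber = 31.
→ y_varnish = 6.5 and y_lumber = 5.
Shadow price of lumber = 5.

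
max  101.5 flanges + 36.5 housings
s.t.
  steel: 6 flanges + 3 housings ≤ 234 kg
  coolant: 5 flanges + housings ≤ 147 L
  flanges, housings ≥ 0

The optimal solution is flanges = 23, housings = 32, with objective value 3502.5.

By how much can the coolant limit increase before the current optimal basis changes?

48

Binding constraints: steel, coolant. The basis is B = [[6,3],[5,1]] with det -9.
Per unit increase in coolant, x* moves by d = (0.3333, -0.6667).
The basis stays optimal until housings reaches 0; allowable increase = 48 L.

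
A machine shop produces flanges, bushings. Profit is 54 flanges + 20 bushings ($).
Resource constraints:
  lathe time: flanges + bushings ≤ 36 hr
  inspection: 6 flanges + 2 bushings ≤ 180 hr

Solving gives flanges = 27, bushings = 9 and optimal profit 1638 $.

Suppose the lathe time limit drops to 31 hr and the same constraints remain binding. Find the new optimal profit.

1623

Both lathe time and inspection are binding at x*.
From A_Bᵀ y = c: 1·y_lathe time + 6·y_inspection = 54; 1·y_lathe time + 2·y_inspection = 20.
Solving: y_lathe time = 3, y_inspection = 8.5.
Δz = y_lathe time·Δb = 3 × (-5) = -15, so new z* = 1638 − 15 = 1623.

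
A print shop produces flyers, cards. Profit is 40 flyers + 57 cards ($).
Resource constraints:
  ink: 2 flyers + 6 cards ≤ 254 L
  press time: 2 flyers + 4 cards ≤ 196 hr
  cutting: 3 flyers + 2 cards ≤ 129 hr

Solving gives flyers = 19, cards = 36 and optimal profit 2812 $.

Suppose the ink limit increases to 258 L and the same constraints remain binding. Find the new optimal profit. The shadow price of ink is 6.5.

2838

Δb = 4, so new z* = 2812 + (6.5)·(4) = 2812 + 26 = 2838.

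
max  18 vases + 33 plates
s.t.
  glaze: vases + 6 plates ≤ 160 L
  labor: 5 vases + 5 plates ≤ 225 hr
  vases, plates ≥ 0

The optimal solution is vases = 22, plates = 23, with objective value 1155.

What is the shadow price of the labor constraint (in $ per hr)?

3

Check each constraint at x*: glaze 160/160 (tight); labor 225/225 (tight).
From A_Bᵀ y = c: 1·y_glaze + 5·y_labor = 18; 6·y_glaze + 5·y_labor = 33.
This yields shadow prices y_glaze = 3, y_labor = 3.
Shadow price of labor = 3.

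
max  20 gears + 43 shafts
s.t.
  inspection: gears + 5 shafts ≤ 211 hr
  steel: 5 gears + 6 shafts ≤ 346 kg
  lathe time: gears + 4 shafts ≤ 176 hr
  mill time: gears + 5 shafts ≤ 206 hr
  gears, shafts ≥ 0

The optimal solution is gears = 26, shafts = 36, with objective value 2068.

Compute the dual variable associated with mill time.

Check each constraint at x*: inspection 206/211 (slack 5); steel 346/346 (tight); lathe time 170/176 (slack 6); mill time 206/206 (tight).
Since inspection, lathe time are not tight, their duals are 0.
From A_Bᵀ y = c: 5·y_steel + 1·y_mill time = 20; 6·y_steel + 5·y_mill time = 43.
This yields shadow prices y_steel = 3, y_mill time = 5.
Shadow price of mill time = 5.

5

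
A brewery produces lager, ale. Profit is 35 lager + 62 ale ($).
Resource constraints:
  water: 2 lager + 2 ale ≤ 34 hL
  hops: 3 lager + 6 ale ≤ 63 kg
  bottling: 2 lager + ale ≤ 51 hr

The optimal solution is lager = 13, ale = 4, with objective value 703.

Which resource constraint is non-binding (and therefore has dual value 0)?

bottling

water: 34/34 (binding)
hops: 63/63 (binding)
bottling: 30/51 (slack 21)
By complementary slackness, a constraint with positive slack has shadow price 0 → bottling.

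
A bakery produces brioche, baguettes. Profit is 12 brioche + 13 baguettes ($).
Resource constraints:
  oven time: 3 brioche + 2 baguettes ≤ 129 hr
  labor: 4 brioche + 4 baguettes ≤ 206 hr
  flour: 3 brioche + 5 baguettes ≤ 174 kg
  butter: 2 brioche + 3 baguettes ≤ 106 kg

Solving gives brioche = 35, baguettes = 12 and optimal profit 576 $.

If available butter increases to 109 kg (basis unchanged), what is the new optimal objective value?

Binding: oven time and butter. Non-binding: labor (18 unused), flour (9 unused).
Since labor, flour are not tight, their duals are 0.
Dual feasibility on the basic columns requires 3·y_oven time + 2·y_butter = 12, 2·y_oven time + 3·y_butter = 13.
Solving: y_oven time = 2, y_butter = 3.
Δz = y_butter·Δb = 3 × (3) = 9, so new z* = 576 + 9 = 585.

585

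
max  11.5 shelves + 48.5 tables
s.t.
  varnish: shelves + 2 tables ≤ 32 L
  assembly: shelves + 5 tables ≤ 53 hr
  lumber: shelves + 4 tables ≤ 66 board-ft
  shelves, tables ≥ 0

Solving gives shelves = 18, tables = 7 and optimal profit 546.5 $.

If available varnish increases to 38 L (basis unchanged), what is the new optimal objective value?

564.5

At the optimum: varnish uses 32 of 32 (binding); assembly uses 53 of 53 (binding); lumber uses 46 of 66 (slack = 20).
Since lumber is not tight, its dual is 0.
The binding rows give the dual system: 1·y_varnish + 1·y_assembly = 11.5 and 2·y_varnish + 5·y_assembly = 48.5.
→ y_varnish = 3 and y_assembly = 8.5.
Δz = y_varnish·Δb = 3 × (6) = 18, so new z* = 546.5 + 18 = 564.5.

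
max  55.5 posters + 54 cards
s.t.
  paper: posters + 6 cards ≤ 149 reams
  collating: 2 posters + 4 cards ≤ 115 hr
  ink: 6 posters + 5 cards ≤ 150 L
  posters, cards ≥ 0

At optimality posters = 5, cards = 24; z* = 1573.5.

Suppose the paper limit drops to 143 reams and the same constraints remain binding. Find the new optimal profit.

Binding: paper and ink. Non-binding: collating (9 unused).
Since collating is not tight, its dual is 0.
Dual feasibility on the basic columns requires 1·y_paper + 6·y_ink = 55.5, 6·y_paper + 5·y_ink = 54.
Solving: y_paper = 1.5, y_ink = 9.
Δz = y_paper·Δb = 1.5 × (-6) = -9, so new z* = 1573.5 − 9 = 1564.5.

1564.5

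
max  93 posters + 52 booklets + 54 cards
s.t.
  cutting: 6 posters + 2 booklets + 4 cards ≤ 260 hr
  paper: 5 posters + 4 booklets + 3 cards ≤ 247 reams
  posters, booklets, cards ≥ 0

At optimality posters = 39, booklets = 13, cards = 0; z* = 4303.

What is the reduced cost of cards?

-5

Both cutting and paper are binding at x*.
From A_Bᵀ y = c: 6·y_cutting + 5·y_paper = 93; 2·y_cutting + 4·y_paper = 52.
→ y_cutting = 8 and y_paper = 9.
Reduced cost of cards: c₃ − yᵀa₃ = 54 − (8·4 + 9·3) = 54 − 59 = -5.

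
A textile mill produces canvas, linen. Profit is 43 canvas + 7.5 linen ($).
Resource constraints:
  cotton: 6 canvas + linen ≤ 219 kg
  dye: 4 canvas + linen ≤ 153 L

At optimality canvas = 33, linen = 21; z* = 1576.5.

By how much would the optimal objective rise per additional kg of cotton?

6.5

Both cotton and dye are binding at x*.
From A_Bᵀ y = c: 6·y_cotton + 4·y_dye = 43; 1·y_cotton + 1·y_dye = 7.5.
This yields shadow prices y_cotton = 6.5, y_dye = 1.
Shadow price of cotton = 6.5.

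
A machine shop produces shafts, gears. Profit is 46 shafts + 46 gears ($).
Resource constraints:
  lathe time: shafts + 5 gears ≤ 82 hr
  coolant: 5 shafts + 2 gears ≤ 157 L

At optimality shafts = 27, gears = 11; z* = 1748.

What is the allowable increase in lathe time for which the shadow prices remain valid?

Binding constraints: lathe time, coolant. The basis is B = [[1,5],[5,2]] with det -23.
Per unit increase in lathe time, x* moves by d = (-0.087, 0.2174).
The basis stays optimal until shafts reaches 0; allowable increase = 310.5 hr.

310.5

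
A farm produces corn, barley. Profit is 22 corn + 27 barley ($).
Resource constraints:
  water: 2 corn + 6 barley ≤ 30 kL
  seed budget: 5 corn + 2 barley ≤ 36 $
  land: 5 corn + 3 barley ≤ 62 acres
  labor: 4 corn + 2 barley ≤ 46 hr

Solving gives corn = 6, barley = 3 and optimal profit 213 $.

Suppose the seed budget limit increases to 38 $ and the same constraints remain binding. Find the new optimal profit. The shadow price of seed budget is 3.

Δb = 2, so new z* = 213 + (3)·(2) = 213 + 6 = 219.

219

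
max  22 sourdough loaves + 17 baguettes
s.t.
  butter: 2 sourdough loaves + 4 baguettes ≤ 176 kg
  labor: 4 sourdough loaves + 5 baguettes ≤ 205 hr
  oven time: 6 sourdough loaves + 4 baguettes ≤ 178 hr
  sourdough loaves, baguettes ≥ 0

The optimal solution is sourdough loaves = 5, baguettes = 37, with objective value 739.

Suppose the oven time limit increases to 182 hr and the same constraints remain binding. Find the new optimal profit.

751

At the optimum: butter uses 158 of 176 (slack = 18); labor uses 205 of 205 (binding); oven time uses 178 of 178 (binding).
Slack constraints have shadow price 0 (complementary slackness).
From A_Bᵀ y = c: 4·y_labor + 6·y_oven time = 22; 5·y_labor + 4·y_oven time = 17.
This yields shadow prices y_labor = 1, y_oven time = 3.
Δz = y_oven time·Δb = 3 × (4) = 12, so new z* = 739 + 12 = 751.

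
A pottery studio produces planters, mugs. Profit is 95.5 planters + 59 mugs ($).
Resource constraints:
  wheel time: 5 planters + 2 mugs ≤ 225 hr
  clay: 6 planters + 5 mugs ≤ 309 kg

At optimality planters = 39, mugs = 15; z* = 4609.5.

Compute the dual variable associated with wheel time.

9.5

Check each constraint at x*: wheel time 225/225 (tight); clay 309/309 (tight).
From A_Bᵀ y = c: 5·y_wheel time + 6·y_clay = 95.5; 2·y_wheel time + 5·y_clay = 59.
→ y_wheel time = 9.5 and y_clay = 8.
Shadow price of wheel time = 9.5.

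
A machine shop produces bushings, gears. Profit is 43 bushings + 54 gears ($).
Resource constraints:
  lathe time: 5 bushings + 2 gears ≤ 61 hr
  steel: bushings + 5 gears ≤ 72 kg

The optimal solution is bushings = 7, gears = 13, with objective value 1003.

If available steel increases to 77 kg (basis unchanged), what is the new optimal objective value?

1043

At the optimum: lathe time uses 61 of 61 (binding); steel uses 72 of 72 (binding).
From A_Bᵀ y = c: 5·y_lathe time + 1·y_steel = 43; 2·y_lathe time + 5·y_steel = 54.
This yields shadow prices y_lathe time = 7, y_steel = 8.
Δz = y_steel·Δb = 8 × (5) = 40, so new z* = 1003 + 40 = 1043.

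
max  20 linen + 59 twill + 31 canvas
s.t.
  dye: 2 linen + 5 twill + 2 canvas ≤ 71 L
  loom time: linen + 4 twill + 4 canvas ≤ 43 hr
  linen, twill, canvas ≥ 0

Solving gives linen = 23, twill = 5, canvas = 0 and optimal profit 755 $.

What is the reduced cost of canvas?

At the optimum: dye uses 71 of 71 (binding); loom time uses 43 of 43 (binding).
From A_Bᵀ y = c: 2·y_dye + 1·y_loom time = 20; 5·y_dye + 4·y_loom time = 59.
→ y_dye = 7 and y_loom time = 6.
Reduced cost of canvas: c₃ − yᵀa₃ = 31 − (7·2 + 6·4) = 31 − 38 = -7.

-7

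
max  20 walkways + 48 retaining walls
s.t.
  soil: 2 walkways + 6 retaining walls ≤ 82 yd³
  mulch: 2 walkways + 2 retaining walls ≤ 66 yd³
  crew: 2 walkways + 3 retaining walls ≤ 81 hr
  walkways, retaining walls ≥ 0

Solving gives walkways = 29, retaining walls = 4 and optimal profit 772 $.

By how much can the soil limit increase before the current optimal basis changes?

44

Binding constraints: soil, mulch. The basis is B = [[2,6],[2,2]] with det -8.
Per unit increase in soil, x* moves by d = (-0.25, 0.25).
The basis stays optimal until crew becomes binding; allowable increase = 44 yd³.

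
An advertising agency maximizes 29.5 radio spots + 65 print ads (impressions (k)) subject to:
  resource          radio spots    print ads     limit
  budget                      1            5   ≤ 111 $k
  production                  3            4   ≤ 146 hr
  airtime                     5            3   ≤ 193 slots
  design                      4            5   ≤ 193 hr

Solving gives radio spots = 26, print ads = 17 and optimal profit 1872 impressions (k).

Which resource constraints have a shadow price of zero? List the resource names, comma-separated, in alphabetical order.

airtime, design

budget: 111/111 (binding)
production: 146/146 (binding)
airtime: 181/193 (slack 12)
design: 189/193 (slack 4)
By complementary slackness, a constraint with positive slack has shadow price 0 → airtime, design.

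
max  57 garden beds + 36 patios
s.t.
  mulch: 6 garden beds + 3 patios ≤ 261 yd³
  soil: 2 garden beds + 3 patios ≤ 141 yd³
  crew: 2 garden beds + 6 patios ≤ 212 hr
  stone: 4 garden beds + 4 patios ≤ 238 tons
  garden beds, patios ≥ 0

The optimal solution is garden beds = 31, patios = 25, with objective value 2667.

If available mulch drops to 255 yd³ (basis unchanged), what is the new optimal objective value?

2613

Binding: mulch and crew. Non-binding: soil (4 unused), stone (14 unused).
Since soil, stone are not tight, their duals are 0.
The binding rows give the dual system: 6·y_mulch + 2·y_crew = 57 and 3·y_mulch + 6·y_crew = 36.
Solving: y_mulch = 9, y_crew = 1.5.
Δz = y_mulch·Δb = 9 × (-6) = -54, so new z* = 2667 − 54 = 2613.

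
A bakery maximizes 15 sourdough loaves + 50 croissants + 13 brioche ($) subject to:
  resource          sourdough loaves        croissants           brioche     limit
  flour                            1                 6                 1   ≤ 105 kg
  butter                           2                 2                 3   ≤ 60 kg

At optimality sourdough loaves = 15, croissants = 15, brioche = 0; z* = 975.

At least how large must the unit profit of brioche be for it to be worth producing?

At the optimum: flour uses 105 of 105 (binding); butter uses 60 of 60 (binding).
The binding rows give the dual system: 1·y_flour + 2·y_butter = 15 and 6·y_flour + 2·y_butter = 50.
Solving: y_flour = 7, y_butter = 4.
brioche enters the basis when its profit ≥ yᵀa₃ = 7·1 + 4·3 = 19.

19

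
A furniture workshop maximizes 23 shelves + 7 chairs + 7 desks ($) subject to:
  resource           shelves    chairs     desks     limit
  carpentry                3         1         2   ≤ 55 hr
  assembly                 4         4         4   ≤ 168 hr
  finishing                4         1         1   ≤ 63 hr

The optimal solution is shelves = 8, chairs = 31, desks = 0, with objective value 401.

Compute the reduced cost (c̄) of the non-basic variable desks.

-5

Check each constraint at x*: carpentry 55/55 (tight); assembly 156/168 (slack 12); finishing 63/63 (tight).
Since assembly is not tight, its dual is 0.
From A_Bᵀ y = c: 3·y_carpentry + 4·y_finishing = 23; 1·y_carpentry + 1·y_finishing = 7.
This yields shadow prices y_carpentry = 5, y_finishing = 2.
Reduced cost of desks: c₃ − yᵀa₃ = 7 − (5·2 + 2·1) = 7 − 12 = -5.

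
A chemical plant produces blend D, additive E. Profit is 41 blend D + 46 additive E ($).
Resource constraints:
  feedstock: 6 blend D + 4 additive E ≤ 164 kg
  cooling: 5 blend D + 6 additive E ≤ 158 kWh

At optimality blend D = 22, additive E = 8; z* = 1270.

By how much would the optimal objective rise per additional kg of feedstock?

Both feedstock and cooling are binding at x*.
Dual feasibility on the basic columns requires 6·y_feedstock + 5·y_cooling = 41, 4·y_feedstock + 6·y_cooling = 46.
→ y_feedstock = 1 and y_cooling = 7.
Shadow price of feedstock = 1.

1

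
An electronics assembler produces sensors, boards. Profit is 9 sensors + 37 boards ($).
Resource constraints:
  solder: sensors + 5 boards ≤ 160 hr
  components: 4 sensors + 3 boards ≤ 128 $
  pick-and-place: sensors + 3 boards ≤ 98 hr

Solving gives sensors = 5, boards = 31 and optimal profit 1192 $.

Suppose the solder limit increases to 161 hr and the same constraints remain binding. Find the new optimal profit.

1197

At the optimum: solder uses 160 of 160 (binding); components uses 113 of 128 (slack = 15); pick-and-place uses 98 of 98 (binding).
By complementary slackness, y = 0 for the non-binding constraint.
The binding rows give the dual system: 1·y_solder + 1·y_pick-and-place = 9 and 5·y_solder + 3·y_pick-and-place = 37.
→ y_solder = 5 and y_pick-and-place = 4.
Δz = y_solder·Δb = 5 × (1) = 5, so new z* = 1192 + 5 = 1197.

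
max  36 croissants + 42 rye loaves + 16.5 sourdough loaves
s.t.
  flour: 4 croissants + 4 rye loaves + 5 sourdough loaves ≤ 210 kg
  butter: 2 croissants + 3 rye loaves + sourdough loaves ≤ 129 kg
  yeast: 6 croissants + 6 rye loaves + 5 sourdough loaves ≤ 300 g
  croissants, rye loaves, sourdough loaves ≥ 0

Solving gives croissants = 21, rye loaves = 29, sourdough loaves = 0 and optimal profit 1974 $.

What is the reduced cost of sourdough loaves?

At the optimum: flour uses 200 of 210 (slack = 10); butter uses 129 of 129 (binding); yeast uses 300 of 300 (binding).
By complementary slackness, y = 0 for the non-binding constraint.
From A_Bᵀ y = c: 2·y_butter + 6·y_yeast = 36; 3·y_butter + 6·y_yeast = 42.
This yields shadow prices y_butter = 6, y_yeast = 4.
Reduced cost of sourdough loaves: c₃ − yᵀa₃ = 16.5 − (6·1 + 4·5) = 16.5 − 26 = -9.5.

-9.5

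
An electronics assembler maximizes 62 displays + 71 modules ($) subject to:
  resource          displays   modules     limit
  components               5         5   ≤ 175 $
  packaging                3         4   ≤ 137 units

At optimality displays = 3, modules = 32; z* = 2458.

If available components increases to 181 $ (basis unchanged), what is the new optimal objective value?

Check each constraint at x*: components 175/175 (tight); packaging 137/137 (tight).
The binding rows give the dual system: 5·y_components + 3·y_packaging = 62 and 5·y_components + 4·y_packaging = 71.
This yields shadow prices y_components = 7, y_packaging = 9.
Δz = y_components·Δb = 7 × (6) = 42, so new z* = 2458 + 42 = 2500.

2500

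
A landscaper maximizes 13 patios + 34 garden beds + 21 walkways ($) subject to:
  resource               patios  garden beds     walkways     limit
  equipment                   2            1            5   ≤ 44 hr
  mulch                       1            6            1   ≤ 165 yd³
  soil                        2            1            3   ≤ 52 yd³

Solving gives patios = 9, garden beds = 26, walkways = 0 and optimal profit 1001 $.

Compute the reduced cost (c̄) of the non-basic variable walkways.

Check each constraint at x*: equipment 44/44 (tight); mulch 165/165 (tight); soil 44/52 (slack 8).
Since soil is not tight, its dual is 0.
From A_Bᵀ y = c: 2·y_equipment + 1·y_mulch = 13; 1·y_equipment + 6·y_mulch = 34.
This yields shadow prices y_equipment = 4, y_mulch = 5.
Reduced cost of walkways: c₃ − yᵀa₃ = 21 − (4·5 + 5·1) = 21 − 25 = -4.

-4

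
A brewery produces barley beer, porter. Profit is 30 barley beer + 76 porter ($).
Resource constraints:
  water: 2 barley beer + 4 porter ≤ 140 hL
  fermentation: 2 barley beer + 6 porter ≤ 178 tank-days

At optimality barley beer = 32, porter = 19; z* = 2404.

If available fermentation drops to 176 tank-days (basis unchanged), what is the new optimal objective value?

At the optimum: water uses 140 of 140 (binding); fermentation uses 178 of 178 (binding).
Dual feasibility on the basic columns requires 2·y_water + 2·y_fermentation = 30, 4·y_water + 6·y_fermentation = 76.
→ y_water = 7 and y_fermentation = 8.
Δz = y_fermentation·Δb = 8 × (-2) = -16, so new z* = 2404 − 16 = 2388.

2388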